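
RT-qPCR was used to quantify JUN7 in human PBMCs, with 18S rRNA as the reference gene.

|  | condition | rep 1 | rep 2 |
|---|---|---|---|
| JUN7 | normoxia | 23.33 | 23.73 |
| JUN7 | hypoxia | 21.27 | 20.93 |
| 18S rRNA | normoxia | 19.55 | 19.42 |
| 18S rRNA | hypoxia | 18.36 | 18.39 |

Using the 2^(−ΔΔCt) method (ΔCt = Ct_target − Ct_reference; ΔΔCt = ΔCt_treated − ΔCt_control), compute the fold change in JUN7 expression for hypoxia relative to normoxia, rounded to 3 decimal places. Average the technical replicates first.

Mean Ct: JUN7 normoxia 23.530; JUN7 hypoxia 21.100; 18S rRNA normoxia 19.485; 18S rRNA hypoxia 18.375
ΔCt(normoxia) = 23.530 − 19.485 = 4.045
ΔCt(hypoxia) = 21.100 − 18.375 = 2.725
ΔΔCt = 2.725 − 4.045 = -1.320
Fold change = 2^(−(-1.320)) = 2^1.320 = 2.4967

2.497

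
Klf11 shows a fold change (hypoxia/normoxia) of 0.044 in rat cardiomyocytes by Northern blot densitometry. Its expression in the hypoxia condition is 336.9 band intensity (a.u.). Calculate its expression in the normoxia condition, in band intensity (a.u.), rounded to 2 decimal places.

7656.82

normoxia expression = 336.9 / 0.044 = 7656.82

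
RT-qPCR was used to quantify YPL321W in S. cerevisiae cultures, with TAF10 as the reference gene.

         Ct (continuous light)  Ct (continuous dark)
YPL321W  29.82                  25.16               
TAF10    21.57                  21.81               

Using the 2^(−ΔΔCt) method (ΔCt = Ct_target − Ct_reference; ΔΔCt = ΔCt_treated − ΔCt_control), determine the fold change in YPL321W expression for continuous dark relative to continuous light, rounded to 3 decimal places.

ΔCt(continuous light) = 29.820 − 21.570 = 8.250
ΔCt(continuous dark) = 25.160 − 21.810 = 3.350
ΔΔCt = 3.350 − 8.250 = -4.900
Fold change = 2^(−(-4.900)) = 2^4.900 = 29.8571

29.857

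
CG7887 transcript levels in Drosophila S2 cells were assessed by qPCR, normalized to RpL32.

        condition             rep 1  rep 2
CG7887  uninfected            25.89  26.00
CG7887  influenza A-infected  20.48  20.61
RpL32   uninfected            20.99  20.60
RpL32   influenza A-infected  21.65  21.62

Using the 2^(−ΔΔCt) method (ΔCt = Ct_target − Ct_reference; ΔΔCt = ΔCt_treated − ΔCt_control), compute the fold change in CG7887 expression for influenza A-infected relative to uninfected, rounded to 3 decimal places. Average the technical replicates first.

75.584

Mean Ct: CG7887 uninfected 25.945; CG7887 influenza A-infected 20.545; RpL32 uninfected 20.795; RpL32 influenza A-infected 21.635
ΔCt(uninfected) = 25.945 − 20.795 = 5.150
ΔCt(influenza A-infected) = 20.545 − 21.635 = -1.090
ΔΔCt = -1.090 − 5.150 = -6.240
Fold change = 2^(−(-6.240)) = 2^6.240 = 75.5835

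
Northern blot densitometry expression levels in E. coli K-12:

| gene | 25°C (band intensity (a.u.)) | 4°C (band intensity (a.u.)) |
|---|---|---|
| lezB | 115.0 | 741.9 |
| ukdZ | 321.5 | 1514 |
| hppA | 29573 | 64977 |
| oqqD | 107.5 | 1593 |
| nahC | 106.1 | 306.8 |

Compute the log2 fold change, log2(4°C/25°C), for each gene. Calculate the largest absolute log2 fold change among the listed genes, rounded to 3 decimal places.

log2(741.9/115.0) = 2.690  (lezB)
log2(1514/321.5) = 2.235  (ukdZ)
log2(64977/29573) = 1.136  (hppA)
log2(1593/107.5) = 3.889  (oqqD)
log2(306.8/106.1) = 1.532  (nahC)
The largest magnitude belongs to oqqD.

3.889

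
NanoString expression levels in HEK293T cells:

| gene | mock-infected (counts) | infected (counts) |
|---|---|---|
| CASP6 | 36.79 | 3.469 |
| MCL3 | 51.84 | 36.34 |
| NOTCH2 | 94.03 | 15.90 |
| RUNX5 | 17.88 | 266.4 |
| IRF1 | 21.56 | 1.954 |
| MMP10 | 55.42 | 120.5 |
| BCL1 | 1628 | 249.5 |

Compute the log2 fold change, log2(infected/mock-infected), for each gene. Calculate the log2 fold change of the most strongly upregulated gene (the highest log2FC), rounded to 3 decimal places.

log2(3.469/36.79) = -3.407  (CASP6)
log2(36.34/51.84) = -0.513  (MCL3)
log2(15.90/94.03) = -2.564  (NOTCH2)
log2(266.4/17.88) = 3.897  (RUNX5)
log2(1.954/21.56) = -3.464  (IRF1)
log2(120.5/55.42) = 1.121  (MMP10)
log2(249.5/1628) = -2.706  (BCL1)
RUNX5 is most strongly upregulated.

3.897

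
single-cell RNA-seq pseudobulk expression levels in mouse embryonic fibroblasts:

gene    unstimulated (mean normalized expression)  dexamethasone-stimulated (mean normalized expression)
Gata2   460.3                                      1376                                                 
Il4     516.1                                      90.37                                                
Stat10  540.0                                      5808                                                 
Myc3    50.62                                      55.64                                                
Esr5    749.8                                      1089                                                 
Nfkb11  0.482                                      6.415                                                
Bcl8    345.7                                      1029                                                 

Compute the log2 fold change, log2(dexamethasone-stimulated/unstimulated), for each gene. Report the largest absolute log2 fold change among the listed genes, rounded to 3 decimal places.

log2(1376/460.3) = 1.580  (Gata2)
log2(90.37/516.1) = -2.514  (Il4)
log2(5808/540.0) = 3.427  (Stat10)
log2(55.64/50.62) = 0.136  (Myc3)
log2(1089/749.8) = 0.538  (Esr5)
log2(6.415/0.482) = 3.734  (Nfkb11)
log2(1029/345.7) = 1.574  (Bcl8)
The largest magnitude belongs to Nfkb11.

3.734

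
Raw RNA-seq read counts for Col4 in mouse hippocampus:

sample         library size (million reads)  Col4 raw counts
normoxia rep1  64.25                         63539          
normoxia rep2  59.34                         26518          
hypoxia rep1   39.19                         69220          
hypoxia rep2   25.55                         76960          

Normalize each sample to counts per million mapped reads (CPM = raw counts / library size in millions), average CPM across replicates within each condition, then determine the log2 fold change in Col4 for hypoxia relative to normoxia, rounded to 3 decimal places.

CPM(normoxia rep1) = 63539 / 64.25 = 988.9339
CPM(normoxia rep2) = 26518 / 59.34 = 446.8824
CPM(hypoxia rep1) = 69220 / 39.19 = 1766.2669
CPM(hypoxia rep2) = 76960 / 25.55 = 3012.1331
mean CPM(normoxia) = 717.9081; mean CPM(hypoxia) = 2389.2000
Fold change = 2389.2000 / 717.9081 = 3.32800
log2(3.32800) = 1.7347

1.735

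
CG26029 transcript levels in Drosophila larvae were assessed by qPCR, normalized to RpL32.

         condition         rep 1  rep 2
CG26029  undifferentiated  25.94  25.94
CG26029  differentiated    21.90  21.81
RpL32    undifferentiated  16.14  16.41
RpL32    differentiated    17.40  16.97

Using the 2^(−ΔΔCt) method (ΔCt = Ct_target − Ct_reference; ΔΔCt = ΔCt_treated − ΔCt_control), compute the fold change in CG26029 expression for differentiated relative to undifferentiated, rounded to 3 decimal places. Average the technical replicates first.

Mean Ct: CG26029 undifferentiated 25.940; CG26029 differentiated 21.855; RpL32 undifferentiated 16.275; RpL32 differentiated 17.185
ΔCt(undifferentiated) = 25.940 − 16.275 = 9.665
ΔCt(differentiated) = 21.855 − 17.185 = 4.670
ΔΔCt = 4.670 − 9.665 = -4.995
Fold change = 2^(−(-4.995)) = 2^4.995 = 31.8893

31.889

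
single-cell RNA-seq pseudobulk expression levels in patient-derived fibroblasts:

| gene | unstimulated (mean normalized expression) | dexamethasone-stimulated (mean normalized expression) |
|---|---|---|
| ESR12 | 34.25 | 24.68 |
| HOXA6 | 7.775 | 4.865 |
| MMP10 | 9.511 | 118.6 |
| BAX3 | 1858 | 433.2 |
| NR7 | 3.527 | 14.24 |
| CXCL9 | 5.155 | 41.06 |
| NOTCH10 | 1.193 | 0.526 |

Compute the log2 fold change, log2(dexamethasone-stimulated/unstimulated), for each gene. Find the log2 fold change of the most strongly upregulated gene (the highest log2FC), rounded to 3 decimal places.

log2(24.68/34.25) = -0.473  (ESR12)
log2(4.865/7.775) = -0.676  (HOXA6)
log2(118.6/9.511) = 3.640  (MMP10)
log2(433.2/1858) = -2.101  (BAX3)
log2(14.24/3.527) = 2.013  (NR7)
log2(41.06/5.155) = 2.994  (CXCL9)
log2(0.526/1.193) = -1.181  (NOTCH10)
MMP10 is most strongly upregulated.

3.640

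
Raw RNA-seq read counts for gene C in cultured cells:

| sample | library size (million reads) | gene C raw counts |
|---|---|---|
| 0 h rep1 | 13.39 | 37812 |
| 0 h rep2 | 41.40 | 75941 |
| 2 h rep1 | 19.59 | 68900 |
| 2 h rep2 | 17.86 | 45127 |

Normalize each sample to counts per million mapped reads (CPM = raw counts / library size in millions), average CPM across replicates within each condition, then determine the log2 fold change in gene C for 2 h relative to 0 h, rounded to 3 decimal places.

CPM(0 h rep1) = 37812 / 13.39 = 2823.8984
CPM(0 h rep2) = 75941 / 41.40 = 1834.3237
CPM(2 h rep1) = 68900 / 19.59 = 3517.1006
CPM(2 h rep2) = 45127 / 17.86 = 2526.7077
mean CPM(0 h) = 2329.1111; mean CPM(2 h) = 3021.9041
Fold change = 3021.9041 / 2329.1111 = 1.29745
log2(1.29745) = 0.3757

0.376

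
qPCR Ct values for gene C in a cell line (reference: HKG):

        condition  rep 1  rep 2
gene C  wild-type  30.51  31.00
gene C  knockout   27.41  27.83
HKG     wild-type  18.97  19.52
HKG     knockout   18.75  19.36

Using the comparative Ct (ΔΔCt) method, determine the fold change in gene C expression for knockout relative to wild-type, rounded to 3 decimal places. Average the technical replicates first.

7.701

Mean Ct: gene C wild-type 30.755; gene C knockout 27.620; HKG wild-type 19.245; HKG knockout 19.055
ΔCt(wild-type) = 30.755 − 19.245 = 11.510
ΔCt(knockout) = 27.620 − 19.055 = 8.565
ΔΔCt = 8.565 − 11.510 = -2.945
Fold change = 2^(−(-2.945)) = 2^2.945 = 7.7008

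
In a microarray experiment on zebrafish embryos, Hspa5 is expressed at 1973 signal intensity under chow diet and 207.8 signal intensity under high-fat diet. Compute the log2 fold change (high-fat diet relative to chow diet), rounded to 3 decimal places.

Fold change = 207.8 / 1973 = 0.1053
log2(0.1053) = -3.2471

-3.247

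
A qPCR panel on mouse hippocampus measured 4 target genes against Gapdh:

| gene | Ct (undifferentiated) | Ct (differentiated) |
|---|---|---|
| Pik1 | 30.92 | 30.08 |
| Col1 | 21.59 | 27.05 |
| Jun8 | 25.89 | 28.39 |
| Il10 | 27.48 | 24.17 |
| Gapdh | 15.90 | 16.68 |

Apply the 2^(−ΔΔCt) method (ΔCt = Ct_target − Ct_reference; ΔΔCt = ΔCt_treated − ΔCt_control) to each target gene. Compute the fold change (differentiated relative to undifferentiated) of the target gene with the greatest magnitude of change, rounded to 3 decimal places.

Pik1: ΔΔCt = (30.08−16.68) − (30.92−15.90) = 13.40 − 15.02 = -1.62; fold change = 2^1.62 = 3.074
Col1: ΔΔCt = (27.05−16.68) − (21.59−15.90) = 10.37 − 5.69 = 4.68; fold change = 2^-4.68 = 0.039
Jun8: ΔΔCt = (28.39−16.68) − (25.89−15.90) = 11.71 − 9.99 = 1.72; fold change = 2^-1.72 = 0.304
Il10: ΔΔCt = (24.17−16.68) − (27.48−15.90) = 7.49 − 11.58 = -4.09; fold change = 2^4.09 = 17.030
Col1 has the largest |ΔΔCt| = 4.68.

0.039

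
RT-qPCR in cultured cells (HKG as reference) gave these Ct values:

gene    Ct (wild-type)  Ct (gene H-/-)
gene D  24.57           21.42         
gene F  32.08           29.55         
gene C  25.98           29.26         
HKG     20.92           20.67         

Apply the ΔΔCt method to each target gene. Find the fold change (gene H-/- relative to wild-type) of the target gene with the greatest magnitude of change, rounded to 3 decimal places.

0.087

gene D: ΔΔCt = (21.42−20.67) − (24.57−20.92) = 0.75 − 3.65 = -2.90; fold change = 2^2.90 = 7.464
gene F: ΔΔCt = (29.55−20.67) − (32.08−20.92) = 8.88 − 11.16 = -2.28; fold change = 2^2.28 = 4.857
gene C: ΔΔCt = (29.26−20.67) − (25.98−20.92) = 8.59 − 5.06 = 3.53; fold change = 2^-3.53 = 0.087
gene C has the largest |ΔΔCt| = 3.53.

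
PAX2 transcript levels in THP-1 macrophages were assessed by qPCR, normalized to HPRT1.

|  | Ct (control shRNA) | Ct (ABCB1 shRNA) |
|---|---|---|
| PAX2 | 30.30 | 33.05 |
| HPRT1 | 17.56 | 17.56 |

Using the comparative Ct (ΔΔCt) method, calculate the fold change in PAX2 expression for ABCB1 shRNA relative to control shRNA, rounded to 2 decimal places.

0.15

ΔCt(control shRNA) = 30.300 − 17.560 = 12.740
ΔCt(ABCB1 shRNA) = 33.050 − 17.560 = 15.490
ΔΔCt = 15.490 − 12.740 = 2.750
Fold change = 2^(−2.750) = 0.149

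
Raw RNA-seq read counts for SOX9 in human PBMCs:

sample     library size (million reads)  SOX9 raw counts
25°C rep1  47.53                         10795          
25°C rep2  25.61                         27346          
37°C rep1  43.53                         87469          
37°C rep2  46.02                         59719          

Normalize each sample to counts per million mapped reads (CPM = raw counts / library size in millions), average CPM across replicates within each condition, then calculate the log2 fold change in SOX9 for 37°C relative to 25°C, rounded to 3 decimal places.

1.353

CPM(25°C rep1) = 10795 / 47.53 = 227.1197
CPM(25°C rep2) = 27346 / 25.61 = 1067.7860
CPM(37°C rep1) = 87469 / 43.53 = 2009.3958
CPM(37°C rep2) = 59719 / 46.02 = 1297.6749
mean CPM(25°C) = 647.4529; mean CPM(37°C) = 1653.5354
Fold change = 1653.5354 / 647.4529 = 2.55391
log2(2.55391) = 1.3527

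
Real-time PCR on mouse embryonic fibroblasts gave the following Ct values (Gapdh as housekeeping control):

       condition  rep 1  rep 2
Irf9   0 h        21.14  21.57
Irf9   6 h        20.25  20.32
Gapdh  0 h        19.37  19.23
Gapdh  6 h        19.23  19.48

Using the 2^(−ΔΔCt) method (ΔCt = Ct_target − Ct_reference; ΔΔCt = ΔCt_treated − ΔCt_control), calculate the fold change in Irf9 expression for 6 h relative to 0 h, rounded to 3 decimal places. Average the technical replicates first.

Mean Ct: Irf9 0 h 21.355; Irf9 6 h 20.285; Gapdh 0 h 19.300; Gapdh 6 h 19.355
ΔCt(0 h) = 21.355 − 19.300 = 2.055
ΔCt(6 h) = 20.285 − 19.355 = 0.930
ΔΔCt = 0.930 − 2.055 = -1.125
Fold change = 2^(−(-1.125)) = 2^1.125 = 2.1810

2.181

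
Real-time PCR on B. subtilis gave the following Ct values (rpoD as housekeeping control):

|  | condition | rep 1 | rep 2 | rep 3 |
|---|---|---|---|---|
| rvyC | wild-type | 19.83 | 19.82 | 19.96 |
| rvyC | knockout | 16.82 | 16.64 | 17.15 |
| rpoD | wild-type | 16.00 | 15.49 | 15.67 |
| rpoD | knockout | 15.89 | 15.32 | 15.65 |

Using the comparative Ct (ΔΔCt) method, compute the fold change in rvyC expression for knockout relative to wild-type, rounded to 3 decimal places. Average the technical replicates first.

Mean Ct: rvyC wild-type 19.870; rvyC knockout 16.870; rpoD wild-type 15.720; rpoD knockout 15.620
ΔCt(wild-type) = 19.870 − 15.720 = 4.150
ΔCt(knockout) = 16.870 − 15.620 = 1.250
ΔΔCt = 1.250 − 4.150 = -2.900
Fold change = 2^(−(-2.900)) = 2^2.900 = 7.4643

7.464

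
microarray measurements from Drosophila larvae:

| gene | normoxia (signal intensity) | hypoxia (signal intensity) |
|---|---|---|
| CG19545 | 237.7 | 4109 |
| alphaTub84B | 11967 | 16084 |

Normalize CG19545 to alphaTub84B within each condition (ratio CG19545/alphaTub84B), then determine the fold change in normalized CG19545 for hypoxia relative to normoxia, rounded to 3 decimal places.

CG19545/alphaTub84B (normoxia) = 237.7 / 11967 = 0.019863
CG19545/alphaTub84B (hypoxia) = 4109 / 16084 = 0.25547
Fold change = 0.25547 / 0.019863 = 12.8617

12.862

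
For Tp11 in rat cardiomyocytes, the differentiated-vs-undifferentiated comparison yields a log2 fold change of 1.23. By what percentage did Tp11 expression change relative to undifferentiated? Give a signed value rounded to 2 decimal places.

134.57%

Fold change = 2^(1.23) = 2.3457
Percent change = (FC − 1) × 100% = (2.3457 − 1) × 100 = 134.57%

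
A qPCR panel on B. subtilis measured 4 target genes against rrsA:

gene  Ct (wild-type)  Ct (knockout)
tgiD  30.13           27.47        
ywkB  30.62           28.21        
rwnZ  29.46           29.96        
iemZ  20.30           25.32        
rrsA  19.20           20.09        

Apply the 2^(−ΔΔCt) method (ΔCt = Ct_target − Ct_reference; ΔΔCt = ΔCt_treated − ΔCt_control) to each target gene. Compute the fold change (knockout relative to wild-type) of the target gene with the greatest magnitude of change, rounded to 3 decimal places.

0.057

tgiD: ΔΔCt = (27.47−20.09) − (30.13−19.20) = 7.38 − 10.93 = -3.55; fold change = 2^3.55 = 11.713
ywkB: ΔΔCt = (28.21−20.09) − (30.62−19.20) = 8.12 − 11.42 = -3.30; fold change = 2^3.30 = 9.849
rwnZ: ΔΔCt = (29.96−20.09) − (29.46−19.20) = 9.87 − 10.26 = -0.39; fold change = 2^0.39 = 1.310
iemZ: ΔΔCt = (25.32−20.09) − (20.30−19.20) = 5.23 − 1.10 = 4.13; fold change = 2^-4.13 = 0.057
iemZ has the largest |ΔΔCt| = 4.13.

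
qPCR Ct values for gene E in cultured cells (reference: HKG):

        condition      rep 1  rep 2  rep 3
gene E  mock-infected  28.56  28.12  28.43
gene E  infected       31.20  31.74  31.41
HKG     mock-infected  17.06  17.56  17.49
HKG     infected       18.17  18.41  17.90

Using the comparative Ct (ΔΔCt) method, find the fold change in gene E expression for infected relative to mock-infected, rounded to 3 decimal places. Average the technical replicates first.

Mean Ct: gene E mock-infected 28.370; gene E infected 31.450; HKG mock-infected 17.370; HKG infected 18.160
ΔCt(mock-infected) = 28.370 − 17.370 = 11.000
ΔCt(infected) = 31.450 − 18.160 = 13.290
ΔΔCt = 13.290 − 11.000 = 2.290
Fold change = 2^(−2.290) = 0.2045

0.204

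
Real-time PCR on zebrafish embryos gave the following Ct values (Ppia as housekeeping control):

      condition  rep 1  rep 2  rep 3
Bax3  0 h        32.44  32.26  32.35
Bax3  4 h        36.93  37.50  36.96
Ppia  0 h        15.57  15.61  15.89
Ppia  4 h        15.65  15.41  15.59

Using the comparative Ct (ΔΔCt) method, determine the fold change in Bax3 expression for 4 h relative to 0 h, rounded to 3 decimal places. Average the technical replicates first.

Mean Ct: Bax3 0 h 32.350; Bax3 4 h 37.130; Ppia 0 h 15.690; Ppia 4 h 15.550
ΔCt(0 h) = 32.350 − 15.690 = 16.660
ΔCt(4 h) = 37.130 − 15.550 = 21.580
ΔΔCt = 21.580 − 16.660 = 4.920
Fold change = 2^(−4.920) = 0.0330

0.033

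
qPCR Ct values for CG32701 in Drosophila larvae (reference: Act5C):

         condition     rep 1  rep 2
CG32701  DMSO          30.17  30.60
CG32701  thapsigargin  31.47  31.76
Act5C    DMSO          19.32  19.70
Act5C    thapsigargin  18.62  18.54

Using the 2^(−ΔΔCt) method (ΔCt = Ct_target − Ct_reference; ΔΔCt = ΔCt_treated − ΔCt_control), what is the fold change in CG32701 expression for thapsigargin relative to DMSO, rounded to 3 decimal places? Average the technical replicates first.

0.224

Mean Ct: CG32701 DMSO 30.385; CG32701 thapsigargin 31.615; Act5C DMSO 19.510; Act5C thapsigargin 18.580
ΔCt(DMSO) = 30.385 − 19.510 = 10.875
ΔCt(thapsigargin) = 31.615 − 18.580 = 13.035
ΔΔCt = 13.035 − 10.875 = 2.160
Fold change = 2^(−2.160) = 0.2238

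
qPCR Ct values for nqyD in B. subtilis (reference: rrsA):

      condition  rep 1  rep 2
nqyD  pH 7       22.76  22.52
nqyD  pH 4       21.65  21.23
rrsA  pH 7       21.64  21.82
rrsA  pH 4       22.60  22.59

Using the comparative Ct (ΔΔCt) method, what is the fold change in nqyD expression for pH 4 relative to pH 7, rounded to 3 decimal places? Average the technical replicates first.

4.184

Mean Ct: nqyD pH 7 22.640; nqyD pH 4 21.440; rrsA pH 7 21.730; rrsA pH 4 22.595
ΔCt(pH 7) = 22.640 − 21.730 = 0.910
ΔCt(pH 4) = 21.440 − 22.595 = -1.155
ΔΔCt = -1.155 − 0.910 = -2.065
Fold change = 2^(−(-2.065)) = 2^2.065 = 4.1843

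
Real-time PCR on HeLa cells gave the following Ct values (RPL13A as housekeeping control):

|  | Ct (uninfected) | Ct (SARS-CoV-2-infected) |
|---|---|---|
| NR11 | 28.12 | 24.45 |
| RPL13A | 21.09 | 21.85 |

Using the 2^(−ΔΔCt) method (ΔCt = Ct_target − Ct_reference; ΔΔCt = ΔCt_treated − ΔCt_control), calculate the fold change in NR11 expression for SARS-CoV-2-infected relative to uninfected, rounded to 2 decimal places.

21.56

ΔCt(uninfected) = 28.120 − 21.090 = 7.030
ΔCt(SARS-CoV-2-infected) = 24.450 − 21.850 = 2.600
ΔΔCt = 2.600 − 7.030 = -4.430
Fold change = 2^(−(-4.430)) = 2^4.430 = 21.556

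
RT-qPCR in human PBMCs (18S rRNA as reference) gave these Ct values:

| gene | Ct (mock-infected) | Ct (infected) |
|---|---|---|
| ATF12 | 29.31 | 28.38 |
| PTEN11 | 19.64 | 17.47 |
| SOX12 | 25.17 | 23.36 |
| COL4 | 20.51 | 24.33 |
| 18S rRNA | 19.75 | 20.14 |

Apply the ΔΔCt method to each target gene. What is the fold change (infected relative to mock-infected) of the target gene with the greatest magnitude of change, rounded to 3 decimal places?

0.093

ATF12: ΔΔCt = (28.38−20.14) − (29.31−19.75) = 8.24 − 9.56 = -1.32; fold change = 2^1.32 = 2.497
PTEN11: ΔΔCt = (17.47−20.14) − (19.64−19.75) = -2.67 − (-0.11) = -2.56; fold change = 2^2.56 = 5.897
SOX12: ΔΔCt = (23.36−20.14) − (25.17−19.75) = 3.22 − 5.42 = -2.20; fold change = 2^2.20 = 4.595
COL4: ΔΔCt = (24.33−20.14) − (20.51−19.75) = 4.19 − 0.76 = 3.43; fold change = 2^-3.43 = 0.093
COL4 has the largest |ΔΔCt| = 3.43.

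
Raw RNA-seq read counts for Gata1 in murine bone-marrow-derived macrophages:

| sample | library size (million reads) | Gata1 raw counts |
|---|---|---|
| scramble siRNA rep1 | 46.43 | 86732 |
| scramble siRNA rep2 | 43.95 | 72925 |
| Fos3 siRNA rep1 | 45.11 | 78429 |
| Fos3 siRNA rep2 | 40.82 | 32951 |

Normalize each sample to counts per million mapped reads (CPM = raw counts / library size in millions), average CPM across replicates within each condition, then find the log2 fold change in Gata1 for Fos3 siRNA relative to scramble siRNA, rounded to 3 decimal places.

-0.470

CPM(scramble siRNA rep1) = 86732 / 46.43 = 1868.0164
CPM(scramble siRNA rep2) = 72925 / 43.95 = 1659.2719
CPM(Fos3 siRNA rep1) = 78429 / 45.11 = 1738.6167
CPM(Fos3 siRNA rep2) = 32951 / 40.82 = 807.2268
mean CPM(scramble siRNA) = 1763.6441; mean CPM(Fos3 siRNA) = 1272.9218
Fold change = 1272.9218 / 1763.6441 = 0.72176
log2(0.72176) = -0.4704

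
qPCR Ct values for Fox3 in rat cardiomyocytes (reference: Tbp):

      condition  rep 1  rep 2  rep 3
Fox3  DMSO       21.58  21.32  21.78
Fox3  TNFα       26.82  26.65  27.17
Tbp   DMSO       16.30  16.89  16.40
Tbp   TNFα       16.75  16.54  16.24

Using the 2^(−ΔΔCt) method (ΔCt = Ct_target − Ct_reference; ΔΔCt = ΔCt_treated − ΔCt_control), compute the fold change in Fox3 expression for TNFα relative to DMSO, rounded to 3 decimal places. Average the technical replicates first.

Mean Ct: Fox3 DMSO 21.560; Fox3 TNFα 26.880; Tbp DMSO 16.530; Tbp TNFα 16.510
ΔCt(DMSO) = 21.560 − 16.530 = 5.030
ΔCt(TNFα) = 26.880 − 16.510 = 10.370
ΔΔCt = 10.370 − 5.030 = 5.340
Fold change = 2^(−5.340) = 0.0247

0.025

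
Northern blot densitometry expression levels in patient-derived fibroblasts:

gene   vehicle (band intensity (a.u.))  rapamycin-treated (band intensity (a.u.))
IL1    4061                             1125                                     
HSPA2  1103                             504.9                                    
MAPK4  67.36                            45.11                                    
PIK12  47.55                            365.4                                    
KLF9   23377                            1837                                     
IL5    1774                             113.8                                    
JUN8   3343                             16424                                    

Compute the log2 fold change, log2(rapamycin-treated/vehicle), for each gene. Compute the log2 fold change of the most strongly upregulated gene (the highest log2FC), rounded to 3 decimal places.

log2(1125/4061) = -1.852  (IL1)
log2(504.9/1103) = -1.127  (HSPA2)
log2(45.11/67.36) = -0.578  (MAPK4)
log2(365.4/47.55) = 2.942  (PIK12)
log2(1837/23377) = -3.670  (KLF9)
log2(113.8/1774) = -3.962  (IL5)
log2(16424/3343) = 2.297  (JUN8)
PIK12 is most strongly upregulated.

2.942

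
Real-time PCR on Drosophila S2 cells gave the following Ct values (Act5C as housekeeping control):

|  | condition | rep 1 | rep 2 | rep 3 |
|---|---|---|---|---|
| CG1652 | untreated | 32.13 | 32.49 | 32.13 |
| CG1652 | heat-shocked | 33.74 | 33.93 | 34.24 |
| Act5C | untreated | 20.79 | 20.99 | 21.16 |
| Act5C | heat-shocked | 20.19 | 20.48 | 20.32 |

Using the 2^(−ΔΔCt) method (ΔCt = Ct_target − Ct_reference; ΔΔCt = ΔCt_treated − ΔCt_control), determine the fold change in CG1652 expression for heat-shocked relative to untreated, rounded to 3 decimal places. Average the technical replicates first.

0.193

Mean Ct: CG1652 untreated 32.250; CG1652 heat-shocked 33.970; Act5C untreated 20.980; Act5C heat-shocked 20.330
ΔCt(untreated) = 32.250 − 20.980 = 11.270
ΔCt(heat-shocked) = 33.970 − 20.330 = 13.640
ΔΔCt = 13.640 − 11.270 = 2.370
Fold change = 2^(−2.370) = 0.1934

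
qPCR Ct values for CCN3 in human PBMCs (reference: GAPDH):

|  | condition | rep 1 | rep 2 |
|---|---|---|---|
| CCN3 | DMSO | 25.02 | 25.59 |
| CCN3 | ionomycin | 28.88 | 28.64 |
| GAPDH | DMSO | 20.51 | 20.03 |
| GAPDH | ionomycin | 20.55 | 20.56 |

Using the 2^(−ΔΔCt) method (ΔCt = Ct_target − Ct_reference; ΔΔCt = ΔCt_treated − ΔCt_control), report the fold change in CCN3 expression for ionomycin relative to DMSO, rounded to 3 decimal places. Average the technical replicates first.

0.111

Mean Ct: CCN3 DMSO 25.305; CCN3 ionomycin 28.760; GAPDH DMSO 20.270; GAPDH ionomycin 20.555
ΔCt(DMSO) = 25.305 − 20.270 = 5.035
ΔCt(ionomycin) = 28.760 − 20.555 = 8.205
ΔΔCt = 8.205 − 5.035 = 3.170
Fold change = 2^(−3.170) = 0.1111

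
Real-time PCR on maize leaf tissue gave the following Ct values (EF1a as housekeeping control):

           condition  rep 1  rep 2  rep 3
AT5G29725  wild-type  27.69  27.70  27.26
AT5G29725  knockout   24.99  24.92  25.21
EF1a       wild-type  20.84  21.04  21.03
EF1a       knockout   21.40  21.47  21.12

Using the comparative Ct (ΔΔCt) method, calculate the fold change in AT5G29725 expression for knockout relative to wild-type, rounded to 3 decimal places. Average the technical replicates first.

7.311

Mean Ct: AT5G29725 wild-type 27.550; AT5G29725 knockout 25.040; EF1a wild-type 20.970; EF1a knockout 21.330
ΔCt(wild-type) = 27.550 − 20.970 = 6.580
ΔCt(knockout) = 25.040 − 21.330 = 3.710
ΔΔCt = 3.710 − 6.580 = -2.870
Fold change = 2^(−(-2.870)) = 2^2.870 = 7.3107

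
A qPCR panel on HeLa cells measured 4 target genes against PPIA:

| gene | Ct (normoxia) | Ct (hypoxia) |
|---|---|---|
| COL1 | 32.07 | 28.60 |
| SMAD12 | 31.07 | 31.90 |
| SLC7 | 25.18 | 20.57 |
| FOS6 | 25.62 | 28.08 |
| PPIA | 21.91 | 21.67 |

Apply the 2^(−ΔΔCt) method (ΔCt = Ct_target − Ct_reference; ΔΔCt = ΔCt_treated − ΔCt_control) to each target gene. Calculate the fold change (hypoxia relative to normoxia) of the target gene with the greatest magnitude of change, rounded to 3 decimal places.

20.678

COL1: ΔΔCt = (28.60−21.67) − (32.07−21.91) = 6.93 − 10.16 = -3.23; fold change = 2^3.23 = 9.383
SMAD12: ΔΔCt = (31.90−21.67) − (31.07−21.91) = 10.23 − 9.16 = 1.07; fold change = 2^-1.07 = 0.476
SLC7: ΔΔCt = (20.57−21.67) − (25.18−21.91) = -1.10 − 3.27 = -4.37; fold change = 2^4.37 = 20.678
FOS6: ΔΔCt = (28.08−21.67) − (25.62−21.91) = 6.41 − 3.71 = 2.70; fold change = 2^-2.70 = 0.154
SLC7 has the largest |ΔΔCt| = 4.37.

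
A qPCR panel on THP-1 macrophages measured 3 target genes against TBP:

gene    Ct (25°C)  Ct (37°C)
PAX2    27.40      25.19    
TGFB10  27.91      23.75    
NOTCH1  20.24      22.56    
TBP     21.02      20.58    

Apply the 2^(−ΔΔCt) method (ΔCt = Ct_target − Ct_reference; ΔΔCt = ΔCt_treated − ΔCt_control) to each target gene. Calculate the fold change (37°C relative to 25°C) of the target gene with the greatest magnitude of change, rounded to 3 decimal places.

PAX2: ΔΔCt = (25.19−20.58) − (27.40−21.02) = 4.61 − 6.38 = -1.77; fold change = 2^1.77 = 3.411
TGFB10: ΔΔCt = (23.75−20.58) − (27.91−21.02) = 3.17 − 6.89 = -3.72; fold change = 2^3.72 = 13.177
NOTCH1: ΔΔCt = (22.56−20.58) − (20.24−21.02) = 1.98 − (-0.78) = 2.76; fold change = 2^-2.76 = 0.148
TGFB10 has the largest |ΔΔCt| = 3.72.

13.177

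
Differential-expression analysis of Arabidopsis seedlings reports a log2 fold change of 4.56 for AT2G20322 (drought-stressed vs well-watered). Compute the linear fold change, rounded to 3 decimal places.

23.588

Fold change = 2^(4.56) = 23.5883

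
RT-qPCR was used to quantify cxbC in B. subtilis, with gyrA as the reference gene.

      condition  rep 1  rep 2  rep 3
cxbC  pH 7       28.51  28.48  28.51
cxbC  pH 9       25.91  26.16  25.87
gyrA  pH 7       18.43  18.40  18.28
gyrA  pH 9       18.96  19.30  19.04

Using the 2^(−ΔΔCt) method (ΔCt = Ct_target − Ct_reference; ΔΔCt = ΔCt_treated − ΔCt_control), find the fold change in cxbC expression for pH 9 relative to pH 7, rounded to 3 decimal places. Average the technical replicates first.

9.514

Mean Ct: cxbC pH 7 28.500; cxbC pH 9 25.980; gyrA pH 7 18.370; gyrA pH 9 19.100
ΔCt(pH 7) = 28.500 − 18.370 = 10.130
ΔCt(pH 9) = 25.980 − 19.100 = 6.880
ΔΔCt = 6.880 − 10.130 = -3.250
Fold change = 2^(−(-3.250)) = 2^3.250 = 9.5137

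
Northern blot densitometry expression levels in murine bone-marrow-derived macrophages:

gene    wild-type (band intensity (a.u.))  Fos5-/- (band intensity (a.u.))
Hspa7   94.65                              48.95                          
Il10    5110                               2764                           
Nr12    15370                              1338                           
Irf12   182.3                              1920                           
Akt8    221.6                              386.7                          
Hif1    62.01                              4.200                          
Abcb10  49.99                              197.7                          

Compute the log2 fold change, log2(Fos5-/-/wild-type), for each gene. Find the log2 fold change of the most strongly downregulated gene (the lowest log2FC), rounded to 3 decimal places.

log2(48.95/94.65) = -0.951  (Hspa7)
log2(2764/5110) = -0.887  (Il10)
log2(1338/15370) = -3.522  (Nr12)
log2(1920/182.3) = 3.397  (Irf12)
log2(386.7/221.6) = 0.803  (Akt8)
log2(4.200/62.01) = -3.884  (Hif1)
log2(197.7/49.99) = 1.984  (Abcb10)
Hif1 is most strongly downregulated.

-3.884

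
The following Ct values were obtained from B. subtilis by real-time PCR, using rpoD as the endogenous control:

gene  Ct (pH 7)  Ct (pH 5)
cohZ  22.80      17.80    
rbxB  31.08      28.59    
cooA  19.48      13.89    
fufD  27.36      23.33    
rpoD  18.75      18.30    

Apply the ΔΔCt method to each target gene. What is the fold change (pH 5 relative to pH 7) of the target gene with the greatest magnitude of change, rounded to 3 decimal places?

35.261

cohZ: ΔΔCt = (17.80−18.30) − (22.80−18.75) = -0.50 − 4.05 = -4.55; fold change = 2^4.55 = 23.425
rbxB: ΔΔCt = (28.59−18.30) − (31.08−18.75) = 10.29 − 12.33 = -2.04; fold change = 2^2.04 = 4.112
cooA: ΔΔCt = (13.89−18.30) − (19.48−18.75) = -4.41 − 0.73 = -5.14; fold change = 2^5.14 = 35.261
fufD: ΔΔCt = (23.33−18.30) − (27.36−18.75) = 5.03 − 8.61 = -3.58; fold change = 2^3.58 = 11.959
cooA has the largest |ΔΔCt| = 5.14.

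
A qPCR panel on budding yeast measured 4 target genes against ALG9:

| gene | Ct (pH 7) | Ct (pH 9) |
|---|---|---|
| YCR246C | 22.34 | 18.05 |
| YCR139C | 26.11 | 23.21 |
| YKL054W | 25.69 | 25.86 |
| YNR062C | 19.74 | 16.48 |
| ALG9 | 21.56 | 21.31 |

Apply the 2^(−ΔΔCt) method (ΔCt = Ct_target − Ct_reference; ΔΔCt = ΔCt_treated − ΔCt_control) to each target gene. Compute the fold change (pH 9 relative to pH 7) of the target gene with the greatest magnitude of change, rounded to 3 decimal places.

16.450

YCR246C: ΔΔCt = (18.05−21.31) − (22.34−21.56) = -3.26 − 0.78 = -4.04; fold change = 2^4.04 = 16.450
YCR139C: ΔΔCt = (23.21−21.31) − (26.11−21.56) = 1.90 − 4.55 = -2.65; fold change = 2^2.65 = 6.277
YKL054W: ΔΔCt = (25.86−21.31) − (25.69−21.56) = 4.55 − 4.13 = 0.42; fold change = 2^-0.42 = 0.747
YNR062C: ΔΔCt = (16.48−21.31) − (19.74−21.56) = -4.83 − (-1.82) = -3.01; fold change = 2^3.01 = 8.056
YCR246C has the largest |ΔΔCt| = 4.04.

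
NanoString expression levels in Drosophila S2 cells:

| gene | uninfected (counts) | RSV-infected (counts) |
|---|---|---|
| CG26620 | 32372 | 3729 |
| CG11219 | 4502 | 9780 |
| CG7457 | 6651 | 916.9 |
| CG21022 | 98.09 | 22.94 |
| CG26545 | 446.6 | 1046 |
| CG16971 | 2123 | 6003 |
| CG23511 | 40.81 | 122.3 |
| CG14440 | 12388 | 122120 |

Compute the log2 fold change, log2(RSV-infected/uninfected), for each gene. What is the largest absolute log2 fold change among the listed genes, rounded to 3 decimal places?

log2(3729/32372) = -3.118  (CG26620)
log2(9780/4502) = 1.119  (CG11219)
log2(916.9/6651) = -2.859  (CG7457)
log2(22.94/98.09) = -2.096  (CG21022)
log2(1046/446.6) = 1.228  (CG26545)
log2(6003/2123) = 1.500  (CG16971)
log2(122.3/40.81) = 1.583  (CG23511)
log2(122120/12388) = 3.301  (CG14440)
The largest magnitude belongs to CG14440.

3.301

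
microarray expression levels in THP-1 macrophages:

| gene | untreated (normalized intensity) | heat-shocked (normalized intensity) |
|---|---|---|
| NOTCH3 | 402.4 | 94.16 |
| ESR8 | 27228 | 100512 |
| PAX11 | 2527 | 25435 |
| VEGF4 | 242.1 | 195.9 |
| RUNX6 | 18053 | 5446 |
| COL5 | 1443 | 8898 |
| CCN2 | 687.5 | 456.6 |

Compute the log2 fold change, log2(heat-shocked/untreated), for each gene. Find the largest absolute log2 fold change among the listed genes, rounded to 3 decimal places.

log2(94.16/402.4) = -2.095  (NOTCH3)
log2(100512/27228) = 1.884  (ESR8)
log2(25435/2527) = 3.331  (PAX11)
log2(195.9/242.1) = -0.305  (VEGF4)
log2(5446/18053) = -1.729  (RUNX6)
log2(8898/1443) = 2.624  (COL5)
log2(456.6/687.5) = -0.590  (CCN2)
The largest magnitude belongs to PAX11.

3.331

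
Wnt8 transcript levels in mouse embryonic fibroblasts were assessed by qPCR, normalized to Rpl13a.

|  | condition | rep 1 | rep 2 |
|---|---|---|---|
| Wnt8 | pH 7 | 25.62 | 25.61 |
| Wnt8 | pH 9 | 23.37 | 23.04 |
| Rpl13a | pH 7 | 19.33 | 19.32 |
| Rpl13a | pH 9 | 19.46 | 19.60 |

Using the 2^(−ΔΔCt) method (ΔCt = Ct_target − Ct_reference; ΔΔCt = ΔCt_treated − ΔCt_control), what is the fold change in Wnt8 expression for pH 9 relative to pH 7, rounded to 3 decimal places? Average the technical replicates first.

Mean Ct: Wnt8 pH 7 25.615; Wnt8 pH 9 23.205; Rpl13a pH 7 19.325; Rpl13a pH 9 19.530
ΔCt(pH 7) = 25.615 − 19.325 = 6.290
ΔCt(pH 9) = 23.205 − 19.530 = 3.675
ΔΔCt = 3.675 − 6.290 = -2.615
Fold change = 2^(−(-2.615)) = 2^2.615 = 6.1262

6.126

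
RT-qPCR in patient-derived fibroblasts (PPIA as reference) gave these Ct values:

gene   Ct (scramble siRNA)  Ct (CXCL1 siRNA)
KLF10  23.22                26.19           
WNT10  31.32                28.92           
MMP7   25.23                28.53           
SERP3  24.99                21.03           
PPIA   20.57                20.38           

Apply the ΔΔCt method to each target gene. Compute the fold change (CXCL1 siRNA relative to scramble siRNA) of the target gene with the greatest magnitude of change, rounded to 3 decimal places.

KLF10: ΔΔCt = (26.19−20.38) − (23.22−20.57) = 5.81 − 2.65 = 3.16; fold change = 2^-3.16 = 0.112
WNT10: ΔΔCt = (28.92−20.38) − (31.32−20.57) = 8.54 − 10.75 = -2.21; fold change = 2^2.21 = 4.627
MMP7: ΔΔCt = (28.53−20.38) − (25.23−20.57) = 8.15 − 4.66 = 3.49; fold change = 2^-3.49 = 0.089
SERP3: ΔΔCt = (21.03−20.38) − (24.99−20.57) = 0.65 − 4.42 = -3.77; fold change = 2^3.77 = 13.642
SERP3 has the largest |ΔΔCt| = 3.77.

13.642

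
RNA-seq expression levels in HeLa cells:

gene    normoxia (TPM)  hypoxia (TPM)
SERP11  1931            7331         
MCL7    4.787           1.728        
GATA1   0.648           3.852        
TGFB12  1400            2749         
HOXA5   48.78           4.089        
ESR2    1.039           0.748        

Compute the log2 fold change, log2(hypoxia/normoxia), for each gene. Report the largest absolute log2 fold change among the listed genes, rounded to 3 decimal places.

3.576

log2(7331/1931) = 1.925  (SERP11)
log2(1.728/4.787) = -1.470  (MCL7)
log2(3.852/0.648) = 2.572  (GATA1)
log2(2749/1400) = 0.973  (TGFB12)
log2(4.089/48.78) = -3.576  (HOXA5)
log2(0.748/1.039) = -0.474  (ESR2)
The largest magnitude belongs to HOXA5.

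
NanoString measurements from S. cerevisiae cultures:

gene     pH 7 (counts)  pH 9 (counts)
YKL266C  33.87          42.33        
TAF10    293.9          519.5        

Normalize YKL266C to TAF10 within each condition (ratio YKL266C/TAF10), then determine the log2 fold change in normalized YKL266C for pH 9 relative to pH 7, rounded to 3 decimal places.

-0.500

YKL266C/TAF10 (pH 7) = 33.87 / 293.9 = 0.11524
YKL266C/TAF10 (pH 9) = 42.33 / 519.5 = 0.081482
Fold change = 0.081482 / 0.11524 = 0.7070
log2(0.7070) = -0.5001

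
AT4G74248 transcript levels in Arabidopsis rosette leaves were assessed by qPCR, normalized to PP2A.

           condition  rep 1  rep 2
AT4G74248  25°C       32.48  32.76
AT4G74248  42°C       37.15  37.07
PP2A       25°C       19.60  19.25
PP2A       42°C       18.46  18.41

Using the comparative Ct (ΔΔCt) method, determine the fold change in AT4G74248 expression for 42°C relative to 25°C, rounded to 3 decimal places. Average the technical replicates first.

0.022

Mean Ct: AT4G74248 25°C 32.620; AT4G74248 42°C 37.110; PP2A 25°C 19.425; PP2A 42°C 18.435
ΔCt(25°C) = 32.620 − 19.425 = 13.195
ΔCt(42°C) = 37.110 − 18.435 = 18.675
ΔΔCt = 18.675 − 13.195 = 5.480
Fold change = 2^(−5.480) = 0.0224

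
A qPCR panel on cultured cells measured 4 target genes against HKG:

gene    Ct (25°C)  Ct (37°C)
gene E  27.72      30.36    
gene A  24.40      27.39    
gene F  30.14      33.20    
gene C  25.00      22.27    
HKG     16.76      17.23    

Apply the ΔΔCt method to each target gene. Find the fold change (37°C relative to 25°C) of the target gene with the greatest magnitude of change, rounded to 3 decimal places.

9.190

gene E: ΔΔCt = (30.36−17.23) − (27.72−16.76) = 13.13 − 10.96 = 2.17; fold change = 2^-2.17 = 0.222
gene A: ΔΔCt = (27.39−17.23) − (24.40−16.76) = 10.16 − 7.64 = 2.52; fold change = 2^-2.52 = 0.174
gene F: ΔΔCt = (33.20−17.23) − (30.14−16.76) = 15.97 − 13.38 = 2.59; fold change = 2^-2.59 = 0.166
gene C: ΔΔCt = (22.27−17.23) − (25.00−16.76) = 5.04 − 8.24 = -3.20; fold change = 2^3.20 = 9.190
gene C has the largest |ΔΔCt| = 3.20.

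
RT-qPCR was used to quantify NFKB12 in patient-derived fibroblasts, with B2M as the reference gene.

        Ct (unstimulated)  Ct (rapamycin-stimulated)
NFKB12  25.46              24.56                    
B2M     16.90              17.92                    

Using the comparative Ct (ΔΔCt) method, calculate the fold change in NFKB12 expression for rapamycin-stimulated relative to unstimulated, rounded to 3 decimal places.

ΔCt(unstimulated) = 25.460 − 16.900 = 8.560
ΔCt(rapamycin-stimulated) = 24.560 − 17.920 = 6.640
ΔΔCt = 6.640 − 8.560 = -1.920
Fold change = 2^(−(-1.920)) = 2^1.920 = 3.7842

3.784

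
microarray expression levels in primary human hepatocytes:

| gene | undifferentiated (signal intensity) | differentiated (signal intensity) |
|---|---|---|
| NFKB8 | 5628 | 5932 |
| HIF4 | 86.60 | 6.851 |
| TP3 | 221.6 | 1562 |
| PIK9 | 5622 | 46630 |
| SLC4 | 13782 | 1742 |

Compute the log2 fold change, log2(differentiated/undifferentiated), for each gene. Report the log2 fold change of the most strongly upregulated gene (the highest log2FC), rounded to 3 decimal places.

log2(5932/5628) = 0.076  (NFKB8)
log2(6.851/86.60) = -3.660  (HIF4)
log2(1562/221.6) = 2.817  (TP3)
log2(46630/5622) = 3.052  (PIK9)
log2(1742/13782) = -2.984  (SLC4)
PIK9 is most strongly upregulated.

3.052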